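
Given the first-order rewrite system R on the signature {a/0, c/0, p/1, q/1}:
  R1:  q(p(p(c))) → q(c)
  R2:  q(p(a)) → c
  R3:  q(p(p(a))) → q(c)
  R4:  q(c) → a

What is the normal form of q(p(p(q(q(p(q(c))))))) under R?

1. q(p(p(q(q(p(q(c)))))))  →  q(p(p(q(q(p(a))))))   [R4 at 1.1.1.1.1.1]
2. q(p(p(q(q(p(a))))))  →  q(p(p(q(c))))   [R2 at 1.1.1.1]
3. q(p(p(q(c))))  →  q(p(p(a)))   [R4 at 1.1.1]
4. q(p(p(a)))  →  q(c)   [R3 at ε]
5. q(c)  →  a   [R4 at ε]

a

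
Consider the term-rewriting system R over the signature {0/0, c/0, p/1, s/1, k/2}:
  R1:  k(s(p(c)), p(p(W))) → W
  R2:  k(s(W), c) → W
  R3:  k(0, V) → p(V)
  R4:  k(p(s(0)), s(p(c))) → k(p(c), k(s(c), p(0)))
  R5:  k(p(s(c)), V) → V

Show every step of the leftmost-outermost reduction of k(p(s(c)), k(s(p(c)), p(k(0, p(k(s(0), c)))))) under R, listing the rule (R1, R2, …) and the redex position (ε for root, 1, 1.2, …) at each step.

p(0)

1. k(p(s(c)), k(s(p(c)), p(k(0, p(k(s(0), c))))))  →  k(s(p(c)), p(k(0, p(k(s(0), c)))))   [R5 at ε]
2. k(s(p(c)), p(k(0, p(k(s(0), c)))))  →  k(s(p(c)), p(p(p(k(s(0), c)))))   [R3 at 2.1]
3. k(s(p(c)), p(p(p(k(s(0), c)))))  →  p(k(s(0), c))   [R1 at ε]
4. p(k(s(0), c))  →  p(0)   [R2 at 1]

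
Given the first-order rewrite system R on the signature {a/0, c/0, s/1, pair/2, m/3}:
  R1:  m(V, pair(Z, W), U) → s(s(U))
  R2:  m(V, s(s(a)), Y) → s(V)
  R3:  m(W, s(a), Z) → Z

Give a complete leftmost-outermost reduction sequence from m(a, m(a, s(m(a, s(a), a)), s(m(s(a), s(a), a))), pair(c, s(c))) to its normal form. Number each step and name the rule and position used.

pair(c, s(c))

1. m(a, m(a, s(m(a, s(a), a)), s(m(s(a), s(a), a))), pair(c, s(c)))  →  m(a, m(a, s(a), s(m(s(a), s(a), a))), pair(c, s(c)))   [R3 at 2.2.1]
2. m(a, m(a, s(a), s(m(s(a), s(a), a))), pair(c, s(c)))  →  m(a, s(m(s(a), s(a), a)), pair(c, s(c)))   [R3 at 2]
3. m(a, s(m(s(a), s(a), a)), pair(c, s(c)))  →  m(a, s(a), pair(c, s(c)))   [R3 at 2.1]
4. m(a, s(a), pair(c, s(c)))  →  pair(c, s(c))   [R3 at ε]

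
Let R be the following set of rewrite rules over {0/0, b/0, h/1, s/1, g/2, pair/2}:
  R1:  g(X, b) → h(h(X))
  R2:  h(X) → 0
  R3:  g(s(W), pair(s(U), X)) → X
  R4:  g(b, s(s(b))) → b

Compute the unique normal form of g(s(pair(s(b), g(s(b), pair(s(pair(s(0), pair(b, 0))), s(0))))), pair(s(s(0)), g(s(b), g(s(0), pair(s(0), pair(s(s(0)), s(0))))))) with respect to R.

1. g(s(pair(s(b), g(s(b), pair(s(pair(s(0), pair(b, 0))), s(0))))), pair(s(s(0)), g(s(b), g(s(0), pair(s(0), pair(s(s(0)), s(0)))))))  →  g(s(b), g(s(0), pair(s(0), pair(s(s(0)), s(0)))))   [R3 at ε]
2. g(s(b), g(s(0), pair(s(0), pair(s(s(0)), s(0)))))  →  g(s(b), pair(s(s(0)), s(0)))   [R3 at 2]
3. g(s(b), pair(s(s(0)), s(0)))  →  s(0)   [R3 at ε]

s(0)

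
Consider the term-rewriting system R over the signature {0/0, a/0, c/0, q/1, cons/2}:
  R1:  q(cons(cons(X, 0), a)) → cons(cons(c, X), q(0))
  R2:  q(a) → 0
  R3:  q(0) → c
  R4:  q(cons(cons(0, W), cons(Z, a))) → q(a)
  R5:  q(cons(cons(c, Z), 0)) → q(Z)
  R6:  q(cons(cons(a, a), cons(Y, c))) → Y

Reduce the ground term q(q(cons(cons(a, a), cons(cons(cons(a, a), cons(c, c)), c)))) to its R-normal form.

1. q(q(cons(cons(a, a), cons(cons(cons(a, a), cons(c, c)), c))))  →  q(cons(cons(a, a), cons(c, c)))   [R6 at 1]
2. q(cons(cons(a, a), cons(c, c)))  →  c   [R6 at ε]

c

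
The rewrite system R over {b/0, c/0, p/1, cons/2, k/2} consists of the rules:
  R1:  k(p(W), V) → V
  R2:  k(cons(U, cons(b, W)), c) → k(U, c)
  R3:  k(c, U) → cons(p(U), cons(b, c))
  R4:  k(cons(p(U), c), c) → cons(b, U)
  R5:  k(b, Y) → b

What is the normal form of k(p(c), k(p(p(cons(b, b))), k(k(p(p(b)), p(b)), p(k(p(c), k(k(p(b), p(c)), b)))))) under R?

1. k(p(c), k(p(p(cons(b, b))), k(k(p(p(b)), p(b)), p(k(p(c), k(k(p(b), p(c)), b))))))  →  k(p(p(cons(b, b))), k(k(p(p(b)), p(b)), p(k(p(c), k(k(p(b), p(c)), b)))))   [R1 at ε]
2. k(p(p(cons(b, b))), k(k(p(p(b)), p(b)), p(k(p(c), k(k(p(b), p(c)), b)))))  →  k(k(p(p(b)), p(b)), p(k(p(c), k(k(p(b), p(c)), b))))   [R1 at ε]
3. k(k(p(p(b)), p(b)), p(k(p(c), k(k(p(b), p(c)), b))))  →  k(p(b), p(k(p(c), k(k(p(b), p(c)), b))))   [R1 at 1]
4. k(p(b), p(k(p(c), k(k(p(b), p(c)), b))))  →  p(k(p(c), k(k(p(b), p(c)), b)))   [R1 at ε]
5. p(k(p(c), k(k(p(b), p(c)), b)))  →  p(k(k(p(b), p(c)), b))   [R1 at 1]
6. p(k(k(p(b), p(c)), b))  →  p(k(p(c), b))   [R1 at 1.1]
7. p(k(p(c), b))  →  p(b)   [R1 at 1]

p(b)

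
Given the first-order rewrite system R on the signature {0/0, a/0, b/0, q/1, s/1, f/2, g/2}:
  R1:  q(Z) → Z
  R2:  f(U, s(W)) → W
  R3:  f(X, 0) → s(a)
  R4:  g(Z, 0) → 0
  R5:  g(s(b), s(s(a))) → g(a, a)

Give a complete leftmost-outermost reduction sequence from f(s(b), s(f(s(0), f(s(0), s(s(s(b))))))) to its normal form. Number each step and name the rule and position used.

s(b)

1. f(s(b), s(f(s(0), f(s(0), s(s(s(b)))))))  →  f(s(0), f(s(0), s(s(s(b)))))   [R2 at ε]
2. f(s(0), f(s(0), s(s(s(b)))))  →  f(s(0), s(s(b)))   [R2 at 2]
3. f(s(0), s(s(b)))  →  s(b)   [R2 at ε]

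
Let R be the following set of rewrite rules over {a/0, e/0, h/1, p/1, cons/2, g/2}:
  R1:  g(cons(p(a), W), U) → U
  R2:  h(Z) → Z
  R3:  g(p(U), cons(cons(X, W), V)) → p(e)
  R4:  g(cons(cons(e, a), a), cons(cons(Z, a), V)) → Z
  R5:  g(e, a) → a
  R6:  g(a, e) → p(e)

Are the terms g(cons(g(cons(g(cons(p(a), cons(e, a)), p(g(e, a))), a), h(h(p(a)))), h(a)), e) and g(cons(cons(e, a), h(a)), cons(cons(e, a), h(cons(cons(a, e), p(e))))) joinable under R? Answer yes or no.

yes — NF(t₁) = e, NF(t₂) = e

Reduce t₁ = g(cons(g(cons(g(cons(p(a), cons(e, a)), p(g(e, a))), a), h(h(p(a)))), h(a)), e):
1. g(cons(g(cons(g(cons(p(a), cons(e, a)), p(g(e, a))), a), h(h(p(a)))), h(a)), e)  →  g(cons(g(cons(p(g(e, a)), a), h(h(p(a)))), h(a)), e)   [R1 at 1.1.1.1]
2. g(cons(g(cons(p(g(e, a)), a), h(h(p(a)))), h(a)), e)  →  g(cons(g(cons(p(a), a), h(h(p(a)))), h(a)), e)   [R5 at 1.1.1.1.1]
3. g(cons(g(cons(p(a), a), h(h(p(a)))), h(a)), e)  →  g(cons(h(h(p(a))), h(a)), e)   [R1 at 1.1]
4. g(cons(h(h(p(a))), h(a)), e)  →  g(cons(h(p(a)), h(a)), e)   [R2 at 1.1]
5. g(cons(h(p(a)), h(a)), e)  →  g(cons(p(a), h(a)), e)   [R2 at 1.1]
6. g(cons(p(a), h(a)), e)  →  e   [R1 at ε]

Reduce t₂ = g(cons(cons(e, a), h(a)), cons(cons(e, a), h(cons(cons(a, e), p(e))))):
1. g(cons(cons(e, a), h(a)), cons(cons(e, a), h(cons(cons(a, e), p(e)))))  →  g(cons(cons(e, a), a), cons(cons(e, a), h(cons(cons(a, e), p(e)))))   [R2 at 1.2]
2. g(cons(cons(e, a), a), cons(cons(e, a), h(cons(cons(a, e), p(e)))))  →  e   [R4 at ε]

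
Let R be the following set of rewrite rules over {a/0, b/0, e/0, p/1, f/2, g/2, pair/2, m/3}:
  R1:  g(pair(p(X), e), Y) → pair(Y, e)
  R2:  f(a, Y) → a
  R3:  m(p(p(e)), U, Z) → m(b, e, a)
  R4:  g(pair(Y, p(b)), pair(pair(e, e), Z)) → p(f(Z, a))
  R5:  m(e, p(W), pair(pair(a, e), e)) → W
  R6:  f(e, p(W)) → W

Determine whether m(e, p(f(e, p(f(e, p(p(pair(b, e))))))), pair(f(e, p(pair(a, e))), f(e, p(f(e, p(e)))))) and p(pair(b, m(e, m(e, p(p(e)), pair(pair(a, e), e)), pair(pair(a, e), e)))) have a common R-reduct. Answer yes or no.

yes — NF(t₁) = p(pair(b, e)), NF(t₂) = p(pair(b, e))

Reduce t₁ = m(e, p(f(e, p(f(e, p(p(pair(b, e))))))), pair(f(e, p(pair(a, e))), f(e, p(f(e, p(e)))))):
1. m(e, p(f(e, p(f(e, p(p(pair(b, e))))))), pair(f(e, p(pair(a, e))), f(e, p(f(e, p(e))))))  →  m(e, p(f(e, p(p(pair(b, e))))), pair(f(e, p(pair(a, e))), f(e, p(f(e, p(e))))))   [R6 at 2.1]
2. m(e, p(f(e, p(p(pair(b, e))))), pair(f(e, p(pair(a, e))), f(e, p(f(e, p(e))))))  →  m(e, p(p(pair(b, e))), pair(f(e, p(pair(a, e))), f(e, p(f(e, p(e))))))   [R6 at 2.1]
3. m(e, p(p(pair(b, e))), pair(f(e, p(pair(a, e))), f(e, p(f(e, p(e))))))  →  m(e, p(p(pair(b, e))), pair(pair(a, e), f(e, p(f(e, p(e))))))   [R6 at 3.1]
4. m(e, p(p(pair(b, e))), pair(pair(a, e), f(e, p(f(e, p(e))))))  →  m(e, p(p(pair(b, e))), pair(pair(a, e), f(e, p(e))))   [R6 at 3.2]
5. m(e, p(p(pair(b, e))), pair(pair(a, e), f(e, p(e))))  →  m(e, p(p(pair(b, e))), pair(pair(a, e), e))   [R6 at 3.2]
6. m(e, p(p(pair(b, e))), pair(pair(a, e), e))  →  p(pair(b, e))   [R5 at ε]

Reduce t₂ = p(pair(b, m(e, m(e, p(p(e)), pair(pair(a, e), e)), pair(pair(a, e), e)))):
1. p(pair(b, m(e, m(e, p(p(e)), pair(pair(a, e), e)), pair(pair(a, e), e))))  →  p(pair(b, m(e, p(e), pair(pair(a, e), e))))   [R5 at 1.2.2]
2. p(pair(b, m(e, p(e), pair(pair(a, e), e))))  →  p(pair(b, e))   [R5 at 1.2]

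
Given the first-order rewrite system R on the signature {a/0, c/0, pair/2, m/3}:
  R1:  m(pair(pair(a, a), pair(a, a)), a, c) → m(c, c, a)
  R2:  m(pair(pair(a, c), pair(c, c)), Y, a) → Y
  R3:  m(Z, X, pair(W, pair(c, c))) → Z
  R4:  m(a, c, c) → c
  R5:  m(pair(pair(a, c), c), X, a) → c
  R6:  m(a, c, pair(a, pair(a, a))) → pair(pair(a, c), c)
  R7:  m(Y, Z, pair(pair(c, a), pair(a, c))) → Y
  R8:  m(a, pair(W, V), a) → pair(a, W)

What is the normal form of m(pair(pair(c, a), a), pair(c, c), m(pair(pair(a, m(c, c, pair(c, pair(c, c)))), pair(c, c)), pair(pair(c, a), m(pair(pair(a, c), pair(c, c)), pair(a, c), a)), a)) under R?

pair(pair(c, a), a)

1. m(pair(pair(c, a), a), pair(c, c), m(pair(pair(a, m(c, c, pair(c, pair(c, c)))), pair(c, c)), pair(pair(c, a), m(pair(pair(a, c), pair(c, c)), pair(a, c), a)), a))  →  m(pair(pair(c, a), a), pair(c, c), m(pair(pair(a, c), pair(c, c)), pair(pair(c, a), m(pair(pair(a, c), pair(c, c)), pair(a, c), a)), a))   [R3 at 3.1.1.2]
2. m(pair(pair(c, a), a), pair(c, c), m(pair(pair(a, c), pair(c, c)), pair(pair(c, a), m(pair(pair(a, c), pair(c, c)), pair(a, c), a)), a))  →  m(pair(pair(c, a), a), pair(c, c), pair(pair(c, a), m(pair(pair(a, c), pair(c, c)), pair(a, c), a)))   [R2 at 3]
3. m(pair(pair(c, a), a), pair(c, c), pair(pair(c, a), m(pair(pair(a, c), pair(c, c)), pair(a, c), a)))  →  m(pair(pair(c, a), a), pair(c, c), pair(pair(c, a), pair(a, c)))   [R2 at 3.2]
4. m(pair(pair(c, a), a), pair(c, c), pair(pair(c, a), pair(a, c)))  →  pair(pair(c, a), a)   [R7 at ε]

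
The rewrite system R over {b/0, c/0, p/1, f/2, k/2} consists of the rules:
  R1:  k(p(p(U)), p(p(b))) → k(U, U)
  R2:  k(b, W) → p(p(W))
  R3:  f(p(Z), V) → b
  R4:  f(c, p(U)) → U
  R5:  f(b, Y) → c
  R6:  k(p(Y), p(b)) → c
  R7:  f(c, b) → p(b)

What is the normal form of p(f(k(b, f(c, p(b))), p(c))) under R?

1. p(f(k(b, f(c, p(b))), p(c)))  →  p(f(p(p(f(c, p(b)))), p(c)))   [R2 at 1.1]
2. p(f(p(p(f(c, p(b)))), p(c)))  →  p(b)   [R3 at 1]

p(b)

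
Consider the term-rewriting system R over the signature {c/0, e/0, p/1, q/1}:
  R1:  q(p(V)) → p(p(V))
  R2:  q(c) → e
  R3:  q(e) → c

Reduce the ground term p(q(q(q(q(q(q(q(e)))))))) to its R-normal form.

1. p(q(q(q(q(q(q(q(e))))))))  →  p(q(q(q(q(q(q(c)))))))   [R3 at 1.1.1.1.1.1.1]
2. p(q(q(q(q(q(q(c)))))))  →  p(q(q(q(q(q(e))))))   [R2 at 1.1.1.1.1.1]
3. p(q(q(q(q(q(e))))))  →  p(q(q(q(q(c)))))   [R3 at 1.1.1.1.1]
4. p(q(q(q(q(c)))))  →  p(q(q(q(e))))   [R2 at 1.1.1.1]
5. p(q(q(q(e))))  →  p(q(q(c)))   [R3 at 1.1.1]
6. p(q(q(c)))  →  p(q(e))   [R2 at 1.1]
7. p(q(e))  →  p(c)   [R3 at 1]

p(c)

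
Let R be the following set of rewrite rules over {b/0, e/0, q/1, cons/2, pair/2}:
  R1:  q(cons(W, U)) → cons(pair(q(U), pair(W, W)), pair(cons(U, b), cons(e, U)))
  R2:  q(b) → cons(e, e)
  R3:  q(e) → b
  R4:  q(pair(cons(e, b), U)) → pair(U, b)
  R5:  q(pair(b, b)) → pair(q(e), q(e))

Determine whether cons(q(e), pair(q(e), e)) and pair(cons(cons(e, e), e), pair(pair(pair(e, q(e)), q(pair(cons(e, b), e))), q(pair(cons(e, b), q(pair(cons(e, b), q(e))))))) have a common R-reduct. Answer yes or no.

no — NF(t₁) = cons(b, pair(b, e)), NF(t₂) = pair(cons(cons(e, e), e), pair(pair(pair(e, b), pair(e, b)), pair(pair(b, b), b)))

Reduce t₁ = cons(q(e), pair(q(e), e)):
1. cons(q(e), pair(q(e), e))  →  cons(b, pair(q(e), e))   [R3 at 1]
2. cons(b, pair(q(e), e))  →  cons(b, pair(b, e))   [R3 at 2.1]

Reduce t₂ = pair(cons(cons(e, e), e), pair(pair(pair(e, q(e)), q(pair(cons(e, b), e))), q(pair(cons(e, b), q(pair(cons(e, b), q(e))))))):
1. pair(cons(cons(e, e), e), pair(pair(pair(e, q(e)), q(pair(cons(e, b), e))), q(pair(cons(e, b), q(pair(cons(e, b), q(e)))))))  →  pair(cons(cons(e, e), e), pair(pair(pair(e, b), q(pair(cons(e, b), e))), q(pair(cons(e, b), q(pair(cons(e, b), q(e)))))))   [R3 at 2.1.1.2]
2. pair(cons(cons(e, e), e), pair(pair(pair(e, b), q(pair(cons(e, b), e))), q(pair(cons(e, b), q(pair(cons(e, b), q(e)))))))  →  pair(cons(cons(e, e), e), pair(pair(pair(e, b), pair(e, b)), q(pair(cons(e, b), q(pair(cons(e, b), q(e)))))))   [R4 at 2.1.2]
3. pair(cons(cons(e, e), e), pair(pair(pair(e, b), pair(e, b)), q(pair(cons(e, b), q(pair(cons(e, b), q(e)))))))  →  pair(cons(cons(e, e), e), pair(pair(pair(e, b), pair(e, b)), pair(q(pair(cons(e, b), q(e))), b)))   [R4 at 2.2]
4. pair(cons(cons(e, e), e), pair(pair(pair(e, b), pair(e, b)), pair(q(pair(cons(e, b), q(e))), b)))  →  pair(cons(cons(e, e), e), pair(pair(pair(e, b), pair(e, b)), pair(pair(q(e), b), b)))   [R4 at 2.2.1]
5. pair(cons(cons(e, e), e), pair(pair(pair(e, b), pair(e, b)), pair(pair(q(e), b), b)))  →  pair(cons(cons(e, e), e), pair(pair(pair(e, b), pair(e, b)), pair(pair(b, b), b)))   [R3 at 2.2.1.1]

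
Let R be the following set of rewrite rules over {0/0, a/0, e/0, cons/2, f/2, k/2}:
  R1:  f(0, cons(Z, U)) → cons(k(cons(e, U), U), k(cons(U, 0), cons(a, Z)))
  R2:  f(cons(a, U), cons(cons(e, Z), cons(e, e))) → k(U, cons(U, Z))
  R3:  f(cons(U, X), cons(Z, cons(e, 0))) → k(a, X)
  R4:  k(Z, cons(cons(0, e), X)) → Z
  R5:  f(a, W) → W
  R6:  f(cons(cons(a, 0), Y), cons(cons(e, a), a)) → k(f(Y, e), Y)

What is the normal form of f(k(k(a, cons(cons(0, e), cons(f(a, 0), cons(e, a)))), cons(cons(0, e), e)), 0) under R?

1. f(k(k(a, cons(cons(0, e), cons(f(a, 0), cons(e, a)))), cons(cons(0, e), e)), 0)  →  f(k(a, cons(cons(0, e), cons(f(a, 0), cons(e, a)))), 0)   [R4 at 1]
2. f(k(a, cons(cons(0, e), cons(f(a, 0), cons(e, a)))), 0)  →  f(a, 0)   [R4 at 1]
3. f(a, 0)  →  0   [R5 at ε]

0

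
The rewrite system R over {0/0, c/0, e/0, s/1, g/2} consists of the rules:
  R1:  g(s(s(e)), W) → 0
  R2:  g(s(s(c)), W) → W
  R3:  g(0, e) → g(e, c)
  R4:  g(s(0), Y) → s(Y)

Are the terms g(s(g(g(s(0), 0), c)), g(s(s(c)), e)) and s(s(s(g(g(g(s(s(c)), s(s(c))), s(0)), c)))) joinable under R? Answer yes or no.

no — NF(t₁) = e, NF(t₂) = s(s(s(s(c))))

Reduce t₁ = g(s(g(g(s(0), 0), c)), g(s(s(c)), e)):
1. g(s(g(g(s(0), 0), c)), g(s(s(c)), e))  →  g(s(g(s(0), c)), g(s(s(c)), e))   [R4 at 1.1.1]
2. g(s(g(s(0), c)), g(s(s(c)), e))  →  g(s(s(c)), g(s(s(c)), e))   [R4 at 1.1]
3. g(s(s(c)), g(s(s(c)), e))  →  g(s(s(c)), e)   [R2 at ε]
4. g(s(s(c)), e)  →  e   [R2 at ε]

Reduce t₂ = s(s(s(g(g(g(s(s(c)), s(s(c))), s(0)), c)))):
1. s(s(s(g(g(g(s(s(c)), s(s(c))), s(0)), c))))  →  s(s(s(g(g(s(s(c)), s(0)), c))))   [R2 at 1.1.1.1.1]
2. s(s(s(g(g(s(s(c)), s(0)), c))))  →  s(s(s(g(s(0), c))))   [R2 at 1.1.1.1]
3. s(s(s(g(s(0), c))))  →  s(s(s(s(c))))   [R4 at 1.1.1]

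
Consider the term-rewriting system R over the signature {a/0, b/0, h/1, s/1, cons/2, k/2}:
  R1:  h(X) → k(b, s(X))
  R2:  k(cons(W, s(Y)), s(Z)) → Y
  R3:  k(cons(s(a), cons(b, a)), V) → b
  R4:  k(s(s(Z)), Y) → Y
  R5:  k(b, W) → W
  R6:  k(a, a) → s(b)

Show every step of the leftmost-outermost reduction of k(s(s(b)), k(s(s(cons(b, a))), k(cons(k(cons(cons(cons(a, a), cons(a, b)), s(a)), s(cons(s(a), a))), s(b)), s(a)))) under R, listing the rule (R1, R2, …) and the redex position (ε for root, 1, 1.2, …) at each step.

b

1. k(s(s(b)), k(s(s(cons(b, a))), k(cons(k(cons(cons(cons(a, a), cons(a, b)), s(a)), s(cons(s(a), a))), s(b)), s(a))))  →  k(s(s(cons(b, a))), k(cons(k(cons(cons(cons(a, a), cons(a, b)), s(a)), s(cons(s(a), a))), s(b)), s(a)))   [R4 at ε]
2. k(s(s(cons(b, a))), k(cons(k(cons(cons(cons(a, a), cons(a, b)), s(a)), s(cons(s(a), a))), s(b)), s(a)))  →  k(cons(k(cons(cons(cons(a, a), cons(a, b)), s(a)), s(cons(s(a), a))), s(b)), s(a))   [R4 at ε]
3. k(cons(k(cons(cons(cons(a, a), cons(a, b)), s(a)), s(cons(s(a), a))), s(b)), s(a))  →  b   [R2 at ε]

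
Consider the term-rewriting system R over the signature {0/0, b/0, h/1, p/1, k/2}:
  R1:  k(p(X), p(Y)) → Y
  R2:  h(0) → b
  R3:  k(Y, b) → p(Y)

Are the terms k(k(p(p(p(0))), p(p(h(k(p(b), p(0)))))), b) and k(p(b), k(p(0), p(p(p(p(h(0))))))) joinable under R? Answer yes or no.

yes — NF(t₁) = p(p(b)), NF(t₂) = p(p(b))

Reduce t₁ = k(k(p(p(p(0))), p(p(h(k(p(b), p(0)))))), b):
1. k(k(p(p(p(0))), p(p(h(k(p(b), p(0)))))), b)  →  p(k(p(p(p(0))), p(p(h(k(p(b), p(0)))))))   [R3 at ε]
2. p(k(p(p(p(0))), p(p(h(k(p(b), p(0)))))))  →  p(p(h(k(p(b), p(0)))))   [R1 at 1]
3. p(p(h(k(p(b), p(0)))))  →  p(p(h(0)))   [R1 at 1.1.1]
4. p(p(h(0)))  →  p(p(b))   [R2 at 1.1]

Reduce t₂ = k(p(b), k(p(0), p(p(p(p(h(0))))))):
1. k(p(b), k(p(0), p(p(p(p(h(0)))))))  →  k(p(b), p(p(p(h(0)))))   [R1 at 2]
2. k(p(b), p(p(p(h(0)))))  →  p(p(h(0)))   [R1 at ε]
3. p(p(h(0)))  →  p(p(b))   [R2 at 1.1]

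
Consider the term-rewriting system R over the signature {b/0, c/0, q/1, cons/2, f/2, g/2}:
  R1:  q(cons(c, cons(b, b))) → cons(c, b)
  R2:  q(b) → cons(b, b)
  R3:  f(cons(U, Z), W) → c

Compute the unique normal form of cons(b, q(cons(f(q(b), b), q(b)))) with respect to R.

1. cons(b, q(cons(f(q(b), b), q(b))))  →  cons(b, q(cons(f(cons(b, b), b), q(b))))   [R2 at 2.1.1.1]
2. cons(b, q(cons(f(cons(b, b), b), q(b))))  →  cons(b, q(cons(c, q(b))))   [R3 at 2.1.1]
3. cons(b, q(cons(c, q(b))))  →  cons(b, q(cons(c, cons(b, b))))   [R2 at 2.1.2]
4. cons(b, q(cons(c, cons(b, b))))  →  cons(b, cons(c, b))   [R1 at 2]

cons(b, cons(c, b))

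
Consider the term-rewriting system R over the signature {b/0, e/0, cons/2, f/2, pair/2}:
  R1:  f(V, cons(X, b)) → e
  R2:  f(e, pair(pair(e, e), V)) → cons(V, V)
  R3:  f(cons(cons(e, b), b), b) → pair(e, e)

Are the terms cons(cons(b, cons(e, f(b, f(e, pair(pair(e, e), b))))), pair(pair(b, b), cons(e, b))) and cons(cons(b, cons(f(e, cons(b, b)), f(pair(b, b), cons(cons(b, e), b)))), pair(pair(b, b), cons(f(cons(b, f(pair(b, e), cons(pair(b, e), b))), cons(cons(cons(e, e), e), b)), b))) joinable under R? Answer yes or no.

yes — NF(t₁) = cons(cons(b, cons(e, e)), pair(pair(b, b), cons(e, b))), NF(t₂) = cons(cons(b, cons(e, e)), pair(pair(b, b), cons(e, b)))

Reduce t₁ = cons(cons(b, cons(e, f(b, f(e, pair(pair(e, e), b))))), pair(pair(b, b), cons(e, b))):
1. cons(cons(b, cons(e, f(b, f(e, pair(pair(e, e), b))))), pair(pair(b, b), cons(e, b)))  →  cons(cons(b, cons(e, f(b, cons(b, b)))), pair(pair(b, b), cons(e, b)))   [R2 at 1.2.2.2]
2. cons(cons(b, cons(e, f(b, cons(b, b)))), pair(pair(b, b), cons(e, b)))  →  cons(cons(b, cons(e, e)), pair(pair(b, b), cons(e, b)))   [R1 at 1.2.2]

Reduce t₂ = cons(cons(b, cons(f(e, cons(b, b)), f(pair(b, b), cons(cons(b, e), b)))), pair(pair(b, b), cons(f(cons(b, f(pair(b, e), cons(pair(b, e), b))), cons(cons(cons(e, e), e), b)), b))):
1. cons(cons(b, cons(f(e, cons(b, b)), f(pair(b, b), cons(cons(b, e), b)))), pair(pair(b, b), cons(f(cons(b, f(pair(b, e), cons(pair(b, e), b))), cons(cons(cons(e, e), e), b)), b)))  →  cons(cons(b, cons(e, f(pair(b, b), cons(cons(b, e), b)))), pair(pair(b, b), cons(f(cons(b, f(pair(b, e), cons(pair(b, e), b))), cons(cons(cons(e, e), e), b)), b)))   [R1 at 1.2.1]
2. cons(cons(b, cons(e, f(pair(b, b), cons(cons(b, e), b)))), pair(pair(b, b), cons(f(cons(b, f(pair(b, e), cons(pair(b, e), b))), cons(cons(cons(e, e), e), b)), b)))  →  cons(cons(b, cons(e, e)), pair(pair(b, b), cons(f(cons(b, f(pair(b, e), cons(pair(b, e), b))), cons(cons(cons(e, e), e), b)), b)))   [R1 at 1.2.2]
3. cons(cons(b, cons(e, e)), pair(pair(b, b), cons(f(cons(b, f(pair(b, e), cons(pair(b, e), b))), cons(cons(cons(e, e), e), b)), b)))  →  cons(cons(b, cons(e, e)), pair(pair(b, b), cons(e, b)))   [R1 at 2.2.1]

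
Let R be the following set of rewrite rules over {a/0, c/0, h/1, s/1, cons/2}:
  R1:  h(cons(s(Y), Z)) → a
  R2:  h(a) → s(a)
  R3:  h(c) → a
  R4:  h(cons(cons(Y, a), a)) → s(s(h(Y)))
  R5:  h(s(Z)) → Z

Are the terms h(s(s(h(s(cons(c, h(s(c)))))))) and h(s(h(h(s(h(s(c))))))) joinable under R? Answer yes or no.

no — NF(t₁) = s(cons(c, c)), NF(t₂) = a

Reduce t₁ = h(s(s(h(s(cons(c, h(s(c)))))))):
1. h(s(s(h(s(cons(c, h(s(c))))))))  →  s(h(s(cons(c, h(s(c))))))   [R5 at ε]
2. s(h(s(cons(c, h(s(c))))))  →  s(cons(c, h(s(c))))   [R5 at 1]
3. s(cons(c, h(s(c))))  →  s(cons(c, c))   [R5 at 1.2]

Reduce t₂ = h(s(h(h(s(h(s(c))))))):
1. h(s(h(h(s(h(s(c)))))))  →  h(h(s(h(s(c)))))   [R5 at ε]
2. h(h(s(h(s(c)))))  →  h(h(s(c)))   [R5 at 1]
3. h(h(s(c)))  →  h(c)   [R5 at 1]
4. h(c)  →  a   [R3 at ε]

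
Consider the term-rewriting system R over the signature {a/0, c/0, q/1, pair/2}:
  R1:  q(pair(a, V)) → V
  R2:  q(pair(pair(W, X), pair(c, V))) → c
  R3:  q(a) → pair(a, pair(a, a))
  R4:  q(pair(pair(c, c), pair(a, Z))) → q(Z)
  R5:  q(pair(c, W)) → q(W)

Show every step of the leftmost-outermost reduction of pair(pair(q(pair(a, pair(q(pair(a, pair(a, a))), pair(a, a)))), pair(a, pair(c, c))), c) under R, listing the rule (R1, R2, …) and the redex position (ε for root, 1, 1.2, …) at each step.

1. pair(pair(q(pair(a, pair(q(pair(a, pair(a, a))), pair(a, a)))), pair(a, pair(c, c))), c)  →  pair(pair(pair(q(pair(a, pair(a, a))), pair(a, a)), pair(a, pair(c, c))), c)   [R1 at 1.1]
2. pair(pair(pair(q(pair(a, pair(a, a))), pair(a, a)), pair(a, pair(c, c))), c)  →  pair(pair(pair(pair(a, a), pair(a, a)), pair(a, pair(c, c))), c)   [R1 at 1.1.1]

pair(pair(pair(pair(a, a), pair(a, a)), pair(a, pair(c, c))), c)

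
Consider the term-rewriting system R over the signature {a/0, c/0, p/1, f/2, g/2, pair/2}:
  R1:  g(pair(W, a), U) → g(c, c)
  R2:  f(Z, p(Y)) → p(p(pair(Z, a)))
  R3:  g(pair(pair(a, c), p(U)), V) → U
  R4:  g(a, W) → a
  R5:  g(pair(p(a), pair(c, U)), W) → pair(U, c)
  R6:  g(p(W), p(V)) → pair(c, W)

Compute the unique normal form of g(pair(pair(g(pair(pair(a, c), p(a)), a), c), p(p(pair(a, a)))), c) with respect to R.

1. g(pair(pair(g(pair(pair(a, c), p(a)), a), c), p(p(pair(a, a)))), c)  →  g(pair(pair(a, c), p(p(pair(a, a)))), c)   [R3 at 1.1.1]
2. g(pair(pair(a, c), p(p(pair(a, a)))), c)  →  p(pair(a, a))   [R3 at ε]

p(pair(a, a))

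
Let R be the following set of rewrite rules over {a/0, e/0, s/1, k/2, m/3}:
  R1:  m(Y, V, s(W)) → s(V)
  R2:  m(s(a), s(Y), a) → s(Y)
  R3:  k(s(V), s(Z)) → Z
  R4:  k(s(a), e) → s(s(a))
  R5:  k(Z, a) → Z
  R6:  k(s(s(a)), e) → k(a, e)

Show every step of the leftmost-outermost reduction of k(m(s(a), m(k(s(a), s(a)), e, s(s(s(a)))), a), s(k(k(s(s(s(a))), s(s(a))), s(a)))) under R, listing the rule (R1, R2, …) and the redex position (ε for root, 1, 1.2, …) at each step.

1. k(m(s(a), m(k(s(a), s(a)), e, s(s(s(a)))), a), s(k(k(s(s(s(a))), s(s(a))), s(a))))  →  k(m(s(a), s(e), a), s(k(k(s(s(s(a))), s(s(a))), s(a))))   [R1 at 1.2]
2. k(m(s(a), s(e), a), s(k(k(s(s(s(a))), s(s(a))), s(a))))  →  k(s(e), s(k(k(s(s(s(a))), s(s(a))), s(a))))   [R2 at 1]
3. k(s(e), s(k(k(s(s(s(a))), s(s(a))), s(a))))  →  k(k(s(s(s(a))), s(s(a))), s(a))   [R3 at ε]
4. k(k(s(s(s(a))), s(s(a))), s(a))  →  k(s(a), s(a))   [R3 at 1]
5. k(s(a), s(a))  →  a   [R3 at ε]

a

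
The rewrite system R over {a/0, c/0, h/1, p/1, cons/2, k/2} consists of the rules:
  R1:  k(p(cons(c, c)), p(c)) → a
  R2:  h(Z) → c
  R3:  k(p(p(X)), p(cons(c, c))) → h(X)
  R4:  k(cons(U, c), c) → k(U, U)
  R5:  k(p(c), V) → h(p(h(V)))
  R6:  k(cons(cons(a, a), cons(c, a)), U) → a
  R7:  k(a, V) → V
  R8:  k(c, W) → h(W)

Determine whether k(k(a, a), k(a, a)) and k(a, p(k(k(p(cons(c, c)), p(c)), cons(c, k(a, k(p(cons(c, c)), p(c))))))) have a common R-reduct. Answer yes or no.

Reduce t₁ = k(k(a, a), k(a, a)):
1. k(k(a, a), k(a, a))  →  k(a, k(a, a))   [R7 at 1]
2. k(a, k(a, a))  →  k(a, a)   [R7 at ε]
3. k(a, a)  →  a   [R7 at ε]

Reduce t₂ = k(a, p(k(k(p(cons(c, c)), p(c)), cons(c, k(a, k(p(cons(c, c)), p(c))))))):
1. k(a, p(k(k(p(cons(c, c)), p(c)), cons(c, k(a, k(p(cons(c, c)), p(c)))))))  →  p(k(k(p(cons(c, c)), p(c)), cons(c, k(a, k(p(cons(c, c)), p(c))))))   [R7 at ε]
2. p(k(k(p(cons(c, c)), p(c)), cons(c, k(a, k(p(cons(c, c)), p(c))))))  →  p(k(a, cons(c, k(a, k(p(cons(c, c)), p(c))))))   [R1 at 1.1]
3. p(k(a, cons(c, k(a, k(p(cons(c, c)), p(c))))))  →  p(cons(c, k(a, k(p(cons(c, c)), p(c)))))   [R7 at 1]
4. p(cons(c, k(a, k(p(cons(c, c)), p(c)))))  →  p(cons(c, k(p(cons(c, c)), p(c))))   [R7 at 1.2]
5. p(cons(c, k(p(cons(c, c)), p(c))))  →  p(cons(c, a))   [R1 at 1.2]

no — NF(t₁) = a, NF(t₂) = p(cons(c, a))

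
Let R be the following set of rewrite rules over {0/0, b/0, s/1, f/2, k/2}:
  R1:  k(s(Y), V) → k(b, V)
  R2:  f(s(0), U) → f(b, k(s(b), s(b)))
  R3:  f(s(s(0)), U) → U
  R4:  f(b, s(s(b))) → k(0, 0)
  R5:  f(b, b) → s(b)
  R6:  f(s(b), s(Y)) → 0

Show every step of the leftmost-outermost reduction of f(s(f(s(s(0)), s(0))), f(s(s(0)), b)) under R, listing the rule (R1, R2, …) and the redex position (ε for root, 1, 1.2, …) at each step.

1. f(s(f(s(s(0)), s(0))), f(s(s(0)), b))  →  f(s(s(0)), f(s(s(0)), b))   [R3 at 1.1]
2. f(s(s(0)), f(s(s(0)), b))  →  f(s(s(0)), b)   [R3 at ε]
3. f(s(s(0)), b)  →  b   [R3 at ε]

b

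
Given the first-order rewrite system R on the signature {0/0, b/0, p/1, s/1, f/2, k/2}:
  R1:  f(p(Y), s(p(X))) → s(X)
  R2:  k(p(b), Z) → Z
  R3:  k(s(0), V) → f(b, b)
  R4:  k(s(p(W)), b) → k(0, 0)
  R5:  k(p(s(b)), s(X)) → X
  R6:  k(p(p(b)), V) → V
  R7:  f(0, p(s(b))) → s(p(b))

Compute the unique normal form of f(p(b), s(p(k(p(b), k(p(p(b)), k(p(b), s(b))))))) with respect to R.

s(s(b))

1. f(p(b), s(p(k(p(b), k(p(p(b)), k(p(b), s(b)))))))  →  s(k(p(b), k(p(p(b)), k(p(b), s(b)))))   [R1 at ε]
2. s(k(p(b), k(p(p(b)), k(p(b), s(b)))))  →  s(k(p(p(b)), k(p(b), s(b))))   [R2 at 1]
3. s(k(p(p(b)), k(p(b), s(b))))  →  s(k(p(b), s(b)))   [R6 at 1]
4. s(k(p(b), s(b)))  →  s(s(b))   [R2 at 1]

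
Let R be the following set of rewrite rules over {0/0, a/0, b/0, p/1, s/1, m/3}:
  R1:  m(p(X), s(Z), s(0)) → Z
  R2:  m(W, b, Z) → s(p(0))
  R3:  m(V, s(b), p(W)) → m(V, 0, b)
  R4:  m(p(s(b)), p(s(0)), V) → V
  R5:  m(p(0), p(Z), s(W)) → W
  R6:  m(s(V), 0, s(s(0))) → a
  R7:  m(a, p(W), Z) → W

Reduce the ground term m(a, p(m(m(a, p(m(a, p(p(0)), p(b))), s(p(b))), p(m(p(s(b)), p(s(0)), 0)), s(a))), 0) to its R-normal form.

a

1. m(a, p(m(m(a, p(m(a, p(p(0)), p(b))), s(p(b))), p(m(p(s(b)), p(s(0)), 0)), s(a))), 0)  →  m(m(a, p(m(a, p(p(0)), p(b))), s(p(b))), p(m(p(s(b)), p(s(0)), 0)), s(a))   [R7 at ε]
2. m(m(a, p(m(a, p(p(0)), p(b))), s(p(b))), p(m(p(s(b)), p(s(0)), 0)), s(a))  →  m(m(a, p(p(0)), p(b)), p(m(p(s(b)), p(s(0)), 0)), s(a))   [R7 at 1]
3. m(m(a, p(p(0)), p(b)), p(m(p(s(b)), p(s(0)), 0)), s(a))  →  m(p(0), p(m(p(s(b)), p(s(0)), 0)), s(a))   [R7 at 1]
4. m(p(0), p(m(p(s(b)), p(s(0)), 0)), s(a))  →  a   [R5 at ε]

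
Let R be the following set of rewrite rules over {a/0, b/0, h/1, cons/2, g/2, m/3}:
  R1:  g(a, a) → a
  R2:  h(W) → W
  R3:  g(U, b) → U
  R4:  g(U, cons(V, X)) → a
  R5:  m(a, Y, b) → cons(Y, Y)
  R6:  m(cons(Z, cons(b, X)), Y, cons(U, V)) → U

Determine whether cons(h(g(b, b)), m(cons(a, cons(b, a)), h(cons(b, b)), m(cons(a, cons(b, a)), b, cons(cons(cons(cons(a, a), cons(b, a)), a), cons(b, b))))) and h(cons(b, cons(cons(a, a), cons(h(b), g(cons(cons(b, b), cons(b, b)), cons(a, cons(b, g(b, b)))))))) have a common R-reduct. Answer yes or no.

Reduce t₁ = cons(h(g(b, b)), m(cons(a, cons(b, a)), h(cons(b, b)), m(cons(a, cons(b, a)), b, cons(cons(cons(cons(a, a), cons(b, a)), a), cons(b, b))))):
1. cons(h(g(b, b)), m(cons(a, cons(b, a)), h(cons(b, b)), m(cons(a, cons(b, a)), b, cons(cons(cons(cons(a, a), cons(b, a)), a), cons(b, b)))))  →  cons(g(b, b), m(cons(a, cons(b, a)), h(cons(b, b)), m(cons(a, cons(b, a)), b, cons(cons(cons(cons(a, a), cons(b, a)), a), cons(b, b)))))   [R2 at 1]
2. cons(g(b, b), m(cons(a, cons(b, a)), h(cons(b, b)), m(cons(a, cons(b, a)), b, cons(cons(cons(cons(a, a), cons(b, a)), a), cons(b, b)))))  →  cons(b, m(cons(a, cons(b, a)), h(cons(b, b)), m(cons(a, cons(b, a)), b, cons(cons(cons(cons(a, a), cons(b, a)), a), cons(b, b)))))   [R3 at 1]
3. cons(b, m(cons(a, cons(b, a)), h(cons(b, b)), m(cons(a, cons(b, a)), b, cons(cons(cons(cons(a, a), cons(b, a)), a), cons(b, b)))))  →  cons(b, m(cons(a, cons(b, a)), cons(b, b), m(cons(a, cons(b, a)), b, cons(cons(cons(cons(a, a), cons(b, a)), a), cons(b, b)))))   [R2 at 2.2]
4. cons(b, m(cons(a, cons(b, a)), cons(b, b), m(cons(a, cons(b, a)), b, cons(cons(cons(cons(a, a), cons(b, a)), a), cons(b, b)))))  →  cons(b, m(cons(a, cons(b, a)), cons(b, b), cons(cons(cons(a, a), cons(b, a)), a)))   [R6 at 2.3]
5. cons(b, m(cons(a, cons(b, a)), cons(b, b), cons(cons(cons(a, a), cons(b, a)), a)))  →  cons(b, cons(cons(a, a), cons(b, a)))   [R6 at 2]

Reduce t₂ = h(cons(b, cons(cons(a, a), cons(h(b), g(cons(cons(b, b), cons(b, b)), cons(a, cons(b, g(b, b)))))))):
1. h(cons(b, cons(cons(a, a), cons(h(b), g(cons(cons(b, b), cons(b, b)), cons(a, cons(b, g(b, b))))))))  →  cons(b, cons(cons(a, a), cons(h(b), g(cons(cons(b, b), cons(b, b)), cons(a, cons(b, g(b, b)))))))   [R2 at ε]
2. cons(b, cons(cons(a, a), cons(h(b), g(cons(cons(b, b), cons(b, b)), cons(a, cons(b, g(b, b)))))))  →  cons(b, cons(cons(a, a), cons(b, g(cons(cons(b, b), cons(b, b)), cons(a, cons(b, g(b, b)))))))   [R2 at 2.2.1]
3. cons(b, cons(cons(a, a), cons(b, g(cons(cons(b, b), cons(b, b)), cons(a, cons(b, g(b, b)))))))  →  cons(b, cons(cons(a, a), cons(b, a)))   [R4 at 2.2.2]

yes — NF(t₁) = cons(b, cons(cons(a, a), cons(b, a))), NF(t₂) = cons(b, cons(cons(a, a), cons(b, a)))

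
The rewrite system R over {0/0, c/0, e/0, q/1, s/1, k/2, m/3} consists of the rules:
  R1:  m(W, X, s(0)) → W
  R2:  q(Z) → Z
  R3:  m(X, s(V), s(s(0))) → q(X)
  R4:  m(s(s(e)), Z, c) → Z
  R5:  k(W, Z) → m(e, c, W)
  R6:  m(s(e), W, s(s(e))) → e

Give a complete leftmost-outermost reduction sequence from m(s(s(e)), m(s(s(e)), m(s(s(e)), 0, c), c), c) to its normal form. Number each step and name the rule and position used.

1. m(s(s(e)), m(s(s(e)), m(s(s(e)), 0, c), c), c)  →  m(s(s(e)), m(s(s(e)), 0, c), c)   [R4 at ε]
2. m(s(s(e)), m(s(s(e)), 0, c), c)  →  m(s(s(e)), 0, c)   [R4 at ε]
3. m(s(s(e)), 0, c)  →  0   [R4 at ε]

0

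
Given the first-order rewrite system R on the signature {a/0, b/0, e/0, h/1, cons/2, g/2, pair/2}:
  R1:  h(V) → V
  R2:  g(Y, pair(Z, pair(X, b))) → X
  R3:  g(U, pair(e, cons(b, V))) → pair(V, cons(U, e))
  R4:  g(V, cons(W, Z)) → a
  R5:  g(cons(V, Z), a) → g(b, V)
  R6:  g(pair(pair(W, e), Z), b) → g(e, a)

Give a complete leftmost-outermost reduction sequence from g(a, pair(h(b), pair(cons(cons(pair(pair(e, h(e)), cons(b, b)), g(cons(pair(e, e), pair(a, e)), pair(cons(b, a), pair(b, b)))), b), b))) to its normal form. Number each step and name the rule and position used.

1. g(a, pair(h(b), pair(cons(cons(pair(pair(e, h(e)), cons(b, b)), g(cons(pair(e, e), pair(a, e)), pair(cons(b, a), pair(b, b)))), b), b)))  →  cons(cons(pair(pair(e, h(e)), cons(b, b)), g(cons(pair(e, e), pair(a, e)), pair(cons(b, a), pair(b, b)))), b)   [R2 at ε]
2. cons(cons(pair(pair(e, h(e)), cons(b, b)), g(cons(pair(e, e), pair(a, e)), pair(cons(b, a), pair(b, b)))), b)  →  cons(cons(pair(pair(e, e), cons(b, b)), g(cons(pair(e, e), pair(a, e)), pair(cons(b, a), pair(b, b)))), b)   [R1 at 1.1.1.2]
3. cons(cons(pair(pair(e, e), cons(b, b)), g(cons(pair(e, e), pair(a, e)), pair(cons(b, a), pair(b, b)))), b)  →  cons(cons(pair(pair(e, e), cons(b, b)), b), b)   [R2 at 1.2]

cons(cons(pair(pair(e, e), cons(b, b)), b), b)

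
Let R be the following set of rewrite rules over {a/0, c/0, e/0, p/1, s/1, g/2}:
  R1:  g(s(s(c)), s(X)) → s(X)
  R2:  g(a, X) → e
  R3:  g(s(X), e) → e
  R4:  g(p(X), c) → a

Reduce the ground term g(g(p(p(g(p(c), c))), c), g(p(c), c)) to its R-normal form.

e

1. g(g(p(p(g(p(c), c))), c), g(p(c), c))  →  g(a, g(p(c), c))   [R4 at 1]
2. g(a, g(p(c), c))  →  e   [R2 at ε]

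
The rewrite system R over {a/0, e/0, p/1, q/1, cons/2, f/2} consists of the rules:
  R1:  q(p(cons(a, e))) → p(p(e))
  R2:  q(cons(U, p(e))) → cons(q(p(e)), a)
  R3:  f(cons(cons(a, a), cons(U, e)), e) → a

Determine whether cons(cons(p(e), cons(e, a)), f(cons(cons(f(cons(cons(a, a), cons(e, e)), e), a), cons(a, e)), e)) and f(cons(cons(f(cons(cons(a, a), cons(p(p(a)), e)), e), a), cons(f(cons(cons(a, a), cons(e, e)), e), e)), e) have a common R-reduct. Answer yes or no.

no — NF(t₁) = cons(cons(p(e), cons(e, a)), a), NF(t₂) = a

Reduce t₁ = cons(cons(p(e), cons(e, a)), f(cons(cons(f(cons(cons(a, a), cons(e, e)), e), a), cons(a, e)), e)):
1. cons(cons(p(e), cons(e, a)), f(cons(cons(f(cons(cons(a, a), cons(e, e)), e), a), cons(a, e)), e))  →  cons(cons(p(e), cons(e, a)), f(cons(cons(a, a), cons(a, e)), e))   [R3 at 2.1.1.1]
2. cons(cons(p(e), cons(e, a)), f(cons(cons(a, a), cons(a, e)), e))  →  cons(cons(p(e), cons(e, a)), a)   [R3 at 2]

Reduce t₂ = f(cons(cons(f(cons(cons(a, a), cons(p(p(a)), e)), e), a), cons(f(cons(cons(a, a), cons(e, e)), e), e)), e):
1. f(cons(cons(f(cons(cons(a, a), cons(p(p(a)), e)), e), a), cons(f(cons(cons(a, a), cons(e, e)), e), e)), e)  →  f(cons(cons(a, a), cons(f(cons(cons(a, a), cons(e, e)), e), e)), e)   [R3 at 1.1.1]
2. f(cons(cons(a, a), cons(f(cons(cons(a, a), cons(e, e)), e), e)), e)  →  a   [R3 at ε]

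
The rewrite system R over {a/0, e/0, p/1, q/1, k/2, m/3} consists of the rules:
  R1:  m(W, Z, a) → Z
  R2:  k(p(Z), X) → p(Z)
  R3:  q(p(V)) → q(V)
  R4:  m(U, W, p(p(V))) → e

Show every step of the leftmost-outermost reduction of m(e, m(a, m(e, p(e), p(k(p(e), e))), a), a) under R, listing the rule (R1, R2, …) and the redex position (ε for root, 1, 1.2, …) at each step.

e

1. m(e, m(a, m(e, p(e), p(k(p(e), e))), a), a)  →  m(a, m(e, p(e), p(k(p(e), e))), a)   [R1 at ε]
2. m(a, m(e, p(e), p(k(p(e), e))), a)  →  m(e, p(e), p(k(p(e), e)))   [R1 at ε]
3. m(e, p(e), p(k(p(e), e)))  →  m(e, p(e), p(p(e)))   [R2 at 3.1]
4. m(e, p(e), p(p(e)))  →  e   [R4 at ε]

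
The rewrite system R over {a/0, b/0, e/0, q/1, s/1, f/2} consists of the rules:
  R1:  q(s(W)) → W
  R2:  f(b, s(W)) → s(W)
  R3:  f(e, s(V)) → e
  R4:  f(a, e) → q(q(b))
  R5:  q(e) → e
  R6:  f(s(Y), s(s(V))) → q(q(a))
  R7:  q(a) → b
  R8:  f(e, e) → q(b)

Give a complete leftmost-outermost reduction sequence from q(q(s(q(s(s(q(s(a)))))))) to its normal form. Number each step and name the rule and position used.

1. q(q(s(q(s(s(q(s(a))))))))  →  q(q(s(s(q(s(a))))))   [R1 at 1]
2. q(q(s(s(q(s(a))))))  →  q(s(q(s(a))))   [R1 at 1]
3. q(s(q(s(a))))  →  q(s(a))   [R1 at ε]
4. q(s(a))  →  a   [R1 at ε]

a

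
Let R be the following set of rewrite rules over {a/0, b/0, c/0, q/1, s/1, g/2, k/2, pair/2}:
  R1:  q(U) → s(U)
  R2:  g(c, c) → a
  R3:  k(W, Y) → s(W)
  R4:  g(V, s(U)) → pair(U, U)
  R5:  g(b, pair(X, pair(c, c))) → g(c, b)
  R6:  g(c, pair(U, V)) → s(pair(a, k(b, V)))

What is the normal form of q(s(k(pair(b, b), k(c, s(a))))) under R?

s(s(s(pair(b, b))))

1. q(s(k(pair(b, b), k(c, s(a)))))  →  s(s(k(pair(b, b), k(c, s(a)))))   [R1 at ε]
2. s(s(k(pair(b, b), k(c, s(a)))))  →  s(s(s(pair(b, b))))   [R3 at 1.1]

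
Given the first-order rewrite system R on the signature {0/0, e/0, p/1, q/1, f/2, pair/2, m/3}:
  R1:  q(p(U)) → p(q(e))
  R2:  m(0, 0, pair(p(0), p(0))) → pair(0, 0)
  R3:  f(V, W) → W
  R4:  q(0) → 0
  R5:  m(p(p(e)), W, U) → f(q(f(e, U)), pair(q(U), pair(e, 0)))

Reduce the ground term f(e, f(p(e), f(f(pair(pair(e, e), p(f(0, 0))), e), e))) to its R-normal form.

1. f(e, f(p(e), f(f(pair(pair(e, e), p(f(0, 0))), e), e)))  →  f(p(e), f(f(pair(pair(e, e), p(f(0, 0))), e), e))   [R3 at ε]
2. f(p(e), f(f(pair(pair(e, e), p(f(0, 0))), e), e))  →  f(f(pair(pair(e, e), p(f(0, 0))), e), e)   [R3 at ε]
3. f(f(pair(pair(e, e), p(f(0, 0))), e), e)  →  e   [R3 at ε]

e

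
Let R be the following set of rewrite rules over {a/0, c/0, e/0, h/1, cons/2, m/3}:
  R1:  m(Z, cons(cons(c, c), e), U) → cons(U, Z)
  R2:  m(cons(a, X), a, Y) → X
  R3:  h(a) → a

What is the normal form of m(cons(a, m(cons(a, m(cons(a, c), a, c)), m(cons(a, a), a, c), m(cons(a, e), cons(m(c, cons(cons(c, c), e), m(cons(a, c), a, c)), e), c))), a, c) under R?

1. m(cons(a, m(cons(a, m(cons(a, c), a, c)), m(cons(a, a), a, c), m(cons(a, e), cons(m(c, cons(cons(c, c), e), m(cons(a, c), a, c)), e), c))), a, c)  →  m(cons(a, m(cons(a, c), a, c)), m(cons(a, a), a, c), m(cons(a, e), cons(m(c, cons(cons(c, c), e), m(cons(a, c), a, c)), e), c))   [R2 at ε]
2. m(cons(a, m(cons(a, c), a, c)), m(cons(a, a), a, c), m(cons(a, e), cons(m(c, cons(cons(c, c), e), m(cons(a, c), a, c)), e), c))  →  m(cons(a, c), m(cons(a, a), a, c), m(cons(a, e), cons(m(c, cons(cons(c, c), e), m(cons(a, c), a, c)), e), c))   [R2 at 1.2]
3. m(cons(a, c), m(cons(a, a), a, c), m(cons(a, e), cons(m(c, cons(cons(c, c), e), m(cons(a, c), a, c)), e), c))  →  m(cons(a, c), a, m(cons(a, e), cons(m(c, cons(cons(c, c), e), m(cons(a, c), a, c)), e), c))   [R2 at 2]
4. m(cons(a, c), a, m(cons(a, e), cons(m(c, cons(cons(c, c), e), m(cons(a, c), a, c)), e), c))  →  c   [R2 at ε]

c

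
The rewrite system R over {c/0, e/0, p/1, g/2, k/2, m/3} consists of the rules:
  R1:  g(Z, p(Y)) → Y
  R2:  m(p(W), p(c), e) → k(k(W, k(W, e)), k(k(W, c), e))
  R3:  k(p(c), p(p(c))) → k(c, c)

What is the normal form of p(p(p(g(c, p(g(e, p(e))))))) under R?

1. p(p(p(g(c, p(g(e, p(e)))))))  →  p(p(p(g(e, p(e)))))   [R1 at 1.1.1]
2. p(p(p(g(e, p(e)))))  →  p(p(p(e)))   [R1 at 1.1.1]

p(p(p(e)))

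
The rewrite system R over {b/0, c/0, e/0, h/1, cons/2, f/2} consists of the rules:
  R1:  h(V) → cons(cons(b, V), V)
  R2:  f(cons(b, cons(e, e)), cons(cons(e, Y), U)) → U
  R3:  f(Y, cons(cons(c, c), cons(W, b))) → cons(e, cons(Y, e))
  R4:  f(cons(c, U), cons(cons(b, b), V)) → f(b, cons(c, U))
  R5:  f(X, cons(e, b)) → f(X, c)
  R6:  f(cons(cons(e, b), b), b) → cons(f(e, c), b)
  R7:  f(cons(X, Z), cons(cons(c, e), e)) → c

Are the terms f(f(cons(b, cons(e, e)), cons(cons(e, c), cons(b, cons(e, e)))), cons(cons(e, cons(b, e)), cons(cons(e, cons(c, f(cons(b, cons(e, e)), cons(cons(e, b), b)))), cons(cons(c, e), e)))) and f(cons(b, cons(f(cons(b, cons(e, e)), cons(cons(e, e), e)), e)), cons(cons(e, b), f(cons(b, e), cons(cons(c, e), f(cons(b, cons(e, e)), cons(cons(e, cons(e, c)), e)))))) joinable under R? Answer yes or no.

no — NF(t₁) = cons(cons(e, cons(c, b)), cons(cons(c, e), e)), NF(t₂) = c

Reduce t₁ = f(f(cons(b, cons(e, e)), cons(cons(e, c), cons(b, cons(e, e)))), cons(cons(e, cons(b, e)), cons(cons(e, cons(c, f(cons(b, cons(e, e)), cons(cons(e, b), b)))), cons(cons(c, e), e)))):
1. f(f(cons(b, cons(e, e)), cons(cons(e, c), cons(b, cons(e, e)))), cons(cons(e, cons(b, e)), cons(cons(e, cons(c, f(cons(b, cons(e, e)), cons(cons(e, b), b)))), cons(cons(c, e), e))))  →  f(cons(b, cons(e, e)), cons(cons(e, cons(b, e)), cons(cons(e, cons(c, f(cons(b, cons(e, e)), cons(cons(e, b), b)))), cons(cons(c, e), e))))   [R2 at 1]
2. f(cons(b, cons(e, e)), cons(cons(e, cons(b, e)), cons(cons(e, cons(c, f(cons(b, cons(e, e)), cons(cons(e, b), b)))), cons(cons(c, e), e))))  →  cons(cons(e, cons(c, f(cons(b, cons(e, e)), cons(cons(e, b), b)))), cons(cons(c, e), e))   [R2 at ε]
3. cons(cons(e, cons(c, f(cons(b, cons(e, e)), cons(cons(e, b), b)))), cons(cons(c, e), e))  →  cons(cons(e, cons(c, b)), cons(cons(c, e), e))   [R2 at 1.2.2]

Reduce t₂ = f(cons(b, cons(f(cons(b, cons(e, e)), cons(cons(e, e), e)), e)), cons(cons(e, b), f(cons(b, e), cons(cons(c, e), f(cons(b, cons(e, e)), cons(cons(e, cons(e, c)), e)))))):
1. f(cons(b, cons(f(cons(b, cons(e, e)), cons(cons(e, e), e)), e)), cons(cons(e, b), f(cons(b, e), cons(cons(c, e), f(cons(b, cons(e, e)), cons(cons(e, cons(e, c)), e))))))  →  f(cons(b, cons(e, e)), cons(cons(e, b), f(cons(b, e), cons(cons(c, e), f(cons(b, cons(e, e)), cons(cons(e, cons(e, c)), e))))))   [R2 at 1.2.1]
2. f(cons(b, cons(e, e)), cons(cons(e, b), f(cons(b, e), cons(cons(c, e), f(cons(b, cons(e, e)), cons(cons(e, cons(e, c)), e))))))  →  f(cons(b, e), cons(cons(c, e), f(cons(b, cons(e, e)), cons(cons(e, cons(e, c)), e))))   [R2 at ε]
3. f(cons(b, e), cons(cons(c, e), f(cons(b, cons(e, e)), cons(cons(e, cons(e, c)), e))))  →  f(cons(b, e), cons(cons(c, e), e))   [R2 at 2.2]
4. f(cons(b, e), cons(cons(c, e), e))  →  c   [R7 at ε]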